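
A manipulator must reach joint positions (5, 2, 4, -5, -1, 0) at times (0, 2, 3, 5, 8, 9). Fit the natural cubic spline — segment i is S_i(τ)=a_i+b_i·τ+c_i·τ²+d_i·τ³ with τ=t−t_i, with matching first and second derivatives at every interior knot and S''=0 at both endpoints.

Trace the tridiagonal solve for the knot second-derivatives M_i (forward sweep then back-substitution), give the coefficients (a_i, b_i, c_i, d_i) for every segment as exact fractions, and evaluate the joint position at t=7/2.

Δ: Δ0=-3/2, Δ1=2, Δ2=-9/2, Δ3=4/3, Δ4=1
row 1: diag=6, rhs=21; c'=1/6, d'=7/2
row 2: denom=6−1·1/6=35/6; d'=(-39−1·7/2)/(35/6)=-51/7
row 3: denom=10−2·12/35=326/35; d'=(35−2·-51/7)/(326/35)=1735/326
row 4: denom=8−3·105/326=2293/326; d'=(-2−3·1735/326)/(2293/326)=-5857/2293
back: M4=-5857/2293
back: M3=1735/326−105/326·-5857/2293=14090/2293
back: M2=-51/7−12/35·14090/2293=-21537/2293
back: M1=7/2−1/6·-21537/2293=11615/2293
M: M0=0, M1=11615/2293, M2=-21537/2293, M3=14090/2293, M4=-5857/2293, M5=0
seg 0: a=5, c=M0/2=0, d=(M1−M0)/(6·2)=11615/27516, b=Δ0−h0·(2M0+M1)/6=-43867/13758
seg 1: a=2, c=M1/2=11615/4586, d=(M2−M1)/(6·1)=-16576/6879, b=Δ1−h1·(2M1+M2)/6=25823/13758
seg 2: a=4, c=M2/2=-21537/4586, d=(M3−M2)/(6·2)=35627/27516, b=Δ2−h2·(2M2+M3)/6=-3943/13758
seg 3: a=-5, c=M3/2=7045/2293, d=(M4−M3)/(6·3)=-6649/13758, b=Δ3−h3·(2M3+M4)/6=-48625/13758
seg 4: a=-1, c=M4/2=-5857/4586, d=(M5−M4)/(6·1)=5857/13758, b=Δ4−h4·(2M4+M5)/6=12736/6879
t_q=7/2 → seg 2, τ=1/2; S=4+-3943/13758·τ+-21537/4586·τ²+35627/27516·τ³=208717/73376

  seg 0: a=5 b=-43867/13758 c=0 d=11615/27516
  seg 1: a=2 b=25823/13758 c=11615/4586 d=-16576/6879
  seg 2: a=4 b=-3943/13758 c=-21537/4586 d=35627/27516
  seg 3: a=-5 b=-48625/13758 c=7045/2293 d=-6649/13758
  seg 4: a=-1 b=12736/6879 c=-5857/4586 d=5857/13758
S(7/2) = 208717/73376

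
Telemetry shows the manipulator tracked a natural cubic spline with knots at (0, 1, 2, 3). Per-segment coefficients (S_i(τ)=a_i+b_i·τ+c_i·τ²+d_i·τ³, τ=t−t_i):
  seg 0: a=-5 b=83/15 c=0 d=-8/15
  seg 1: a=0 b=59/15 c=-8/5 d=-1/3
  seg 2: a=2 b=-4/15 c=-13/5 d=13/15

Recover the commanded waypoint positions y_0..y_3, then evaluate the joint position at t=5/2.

y_0=-5 y_1=0 y_2=2 y_3=0
S(5/2) = 53/40

y_0 = S_0(0) = a_0 = -5
y_1 = S_1(0) = a_1 = 0
y_2 = S_2(0) = a_2 = 2
y_3 = S_2(1) = 0
t_q=5/2 is in segment 2 (τ=1/2); S_2(τ)=53/40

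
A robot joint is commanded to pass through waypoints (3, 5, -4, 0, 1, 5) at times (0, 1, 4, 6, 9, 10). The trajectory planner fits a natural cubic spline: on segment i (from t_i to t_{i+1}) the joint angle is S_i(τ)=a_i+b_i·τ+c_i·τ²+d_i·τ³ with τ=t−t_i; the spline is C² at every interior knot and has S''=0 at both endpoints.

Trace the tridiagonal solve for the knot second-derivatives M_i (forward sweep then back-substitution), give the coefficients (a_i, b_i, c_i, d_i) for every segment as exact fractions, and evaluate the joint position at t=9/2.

Δ: Δ0=2, Δ1=-3, Δ2=2, Δ3=1/3, Δ4=4
row 1: diag=8, rhs=-30; c'=3/8, d'=-15/4
row 2: denom=10−3·3/8=71/8; d'=(30−3·-15/4)/(71/8)=330/71
row 3: denom=10−2·16/71=678/71; d'=(-10−2·330/71)/(678/71)=-685/339
row 4: denom=8−3·71/226=1595/226; d'=(22−3·-685/339)/(1595/226)=6342/1595
back: M4=6342/1595
back: M3=-685/339−71/226·6342/1595=-15646/4785
back: M2=330/71−16/71·-15646/4785=25766/4785
back: M1=-15/4−3/8·25766/4785=-9202/1595
M: M0=0, M1=-9202/1595, M2=25766/4785, M3=-15646/4785, M4=6342/1595, M5=0
seg 0: a=3, c=M0/2=0, d=(M1−M0)/(6·1)=-4601/4785, b=Δ0−h0·(2M0+M1)/6=14171/4785
seg 1: a=5, c=M1/2=-4601/1595, d=(M2−M1)/(6·3)=2426/3915, b=Δ1−h1·(2M1+M2)/6=368/4785
seg 2: a=-4, c=M2/2=12883/4785, d=(M3−M2)/(6·2)=-119/165, b=Δ2−h2·(2M2+M3)/6=-2392/4785
seg 3: a=0, c=M3/2=-7823/4785, d=(M4−M3)/(6·3)=1576/3915, b=Δ3−h3·(2M3+M4)/6=2576/1595
seg 4: a=1, c=M4/2=3171/1595, d=(M5−M4)/(6·1)=-1057/1595, b=Δ4−h4·(2M4+M5)/6=4266/1595
t_q=9/2 → seg 2, τ=1/2; S=-4+-2392/4785·τ+12883/4785·τ²+-119/165·τ³=-46791/12760

  seg 0: a=3 b=14171/4785 c=0 d=-4601/4785
  seg 1: a=5 b=368/4785 c=-4601/1595 d=2426/3915
  seg 2: a=-4 b=-2392/4785 c=12883/4785 d=-119/165
  seg 3: a=0 b=2576/1595 c=-7823/4785 d=1576/3915
  seg 4: a=1 b=4266/1595 c=3171/1595 d=-1057/1595
S(9/2) = -46791/12760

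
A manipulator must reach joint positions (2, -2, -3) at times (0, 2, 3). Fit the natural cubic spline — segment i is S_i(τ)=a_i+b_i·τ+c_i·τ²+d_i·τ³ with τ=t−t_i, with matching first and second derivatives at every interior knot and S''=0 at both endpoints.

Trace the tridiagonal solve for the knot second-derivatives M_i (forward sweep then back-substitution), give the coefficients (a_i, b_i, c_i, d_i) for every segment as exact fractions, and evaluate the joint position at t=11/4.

  seg 0: a=2 b=-7/3 c=0 d=1/12
  seg 1: a=-2 b=-4/3 c=1/2 d=-1/6
S(11/4) = -357/128

Δ: Δ0=-2, Δ1=-1
row 1: diag=6, rhs=6; c'=1/6, d'=1
back: M1=1
M: M0=0, M1=1, M2=0
seg 0: a=2, c=M0/2=0, d=(M1−M0)/(6·2)=1/12, b=Δ0−h0·(2M0+M1)/6=-7/3
seg 1: a=-2, c=M1/2=1/2, d=(M2−M1)/(6·1)=-1/6, b=Δ1−h1·(2M1+M2)/6=-4/3
t_q=11/4 → seg 1, τ=3/4; S=-2+-4/3·τ+1/2·τ²+-1/6·τ³=-357/128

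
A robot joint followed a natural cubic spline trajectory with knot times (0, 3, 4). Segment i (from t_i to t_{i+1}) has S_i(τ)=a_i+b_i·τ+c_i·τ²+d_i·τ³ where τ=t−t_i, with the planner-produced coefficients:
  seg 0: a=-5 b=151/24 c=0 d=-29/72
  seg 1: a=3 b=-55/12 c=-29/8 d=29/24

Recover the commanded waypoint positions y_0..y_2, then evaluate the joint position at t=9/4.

y_0 = S_0(0) = a_0 = -5
y_1 = S_1(0) = a_1 = 3
y_2 = S_1(1) = -4
t_q=9/4 is in segment 0 (τ=9/4); S_0(τ)=2339/512

y_0=-5 y_1=3 y_2=-4
S(9/4) = 2339/512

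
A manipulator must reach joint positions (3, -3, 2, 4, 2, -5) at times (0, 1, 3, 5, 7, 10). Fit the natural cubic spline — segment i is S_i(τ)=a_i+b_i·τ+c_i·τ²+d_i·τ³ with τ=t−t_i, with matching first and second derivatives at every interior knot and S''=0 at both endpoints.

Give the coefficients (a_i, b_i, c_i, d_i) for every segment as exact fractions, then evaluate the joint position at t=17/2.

Δ: Δ0=-6, Δ1=5/2, Δ2=1, Δ3=-1, Δ4=-7/3
row 1: diag=6, rhs=51; c'=1/3, d'=17/2
row 2: denom=8−2·1/3=22/3; d'=(-9−2·17/2)/(22/3)=-39/11
row 3: denom=8−2·3/11=82/11; d'=(-12−2·-39/11)/(82/11)=-27/41
row 4: denom=10−2·11/41=388/41; d'=(-8−2·-27/41)/(388/41)=-137/194
back: M4=-137/194
back: M3=-27/41−11/41·-137/194=-91/194
back: M2=-39/11−3/11·-91/194=-663/194
back: M1=17/2−1/3·-663/194=935/97
M: M0=0, M1=935/97, M2=-663/194, M3=-91/194, M4=-137/194, M5=0
seg 0: a=3, c=M0/2=0, d=(M1−M0)/(6·1)=935/582, b=Δ0−h0·(2M0+M1)/6=-4427/582
seg 1: a=-3, c=M1/2=935/194, d=(M2−M1)/(6·2)=-2533/2328, b=Δ1−h1·(2M1+M2)/6=-811/291
seg 2: a=2, c=M2/2=-663/388, d=(M3−M2)/(6·2)=143/582, b=Δ2−h2·(2M2+M3)/6=1999/582
seg 3: a=4, c=M3/2=-91/388, d=(M4−M3)/(6·2)=-23/1164, b=Δ3−h3·(2M3+M4)/6=-263/582
seg 4: a=2, c=M4/2=-137/388, d=(M5−M4)/(6·3)=137/3492, b=Δ4−h4·(2M4+M5)/6=-947/582
t_q=17/2 → seg 4, τ=3/2; S=2+-947/582·τ+-137/388·τ²+137/3492·τ³=-3423/3104

  seg 0: a=3 b=-4427/582 c=0 d=935/582
  seg 1: a=-3 b=-811/291 c=935/194 d=-2533/2328
  seg 2: a=2 b=1999/582 c=-663/388 d=143/582
  seg 3: a=4 b=-263/582 c=-91/388 d=-23/1164
  seg 4: a=2 b=-947/582 c=-137/388 d=137/3492
S(17/2) = -3423/3104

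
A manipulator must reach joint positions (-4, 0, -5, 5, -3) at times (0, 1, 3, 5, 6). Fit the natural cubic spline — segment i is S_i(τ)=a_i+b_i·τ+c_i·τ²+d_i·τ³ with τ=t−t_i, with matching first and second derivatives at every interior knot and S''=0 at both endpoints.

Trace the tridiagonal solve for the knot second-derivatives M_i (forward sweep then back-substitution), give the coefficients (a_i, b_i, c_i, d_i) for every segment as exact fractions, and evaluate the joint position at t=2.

  seg 0: a=-4 b=347/60 c=0 d=-107/60
  seg 1: a=0 b=13/30 c=-107/20 d=233/120
  seg 2: a=-5 b=7/3 c=63/10 d=-149/60
  seg 3: a=5 b=-34/15 c=-43/5 d=43/15
S(2) = -119/40

Δ: Δ0=4, Δ1=-5/2, Δ2=5, Δ3=-8
row 1: diag=6, rhs=-39; c'=1/3, d'=-13/2
row 2: denom=8−2·1/3=22/3; d'=(45−2·-13/2)/(22/3)=87/11
row 3: denom=6−2·3/11=60/11; d'=(-78−2·87/11)/(60/11)=-86/5
back: M3=-86/5
back: M2=87/11−3/11·-86/5=63/5
back: M1=-13/2−1/3·63/5=-107/10
M: M0=0, M1=-107/10, M2=63/5, M3=-86/5, M4=0
seg 0: a=-4, c=M0/2=0, d=(M1−M0)/(6·1)=-107/60, b=Δ0−h0·(2M0+M1)/6=347/60
seg 1: a=0, c=M1/2=-107/20, d=(M2−M1)/(6·2)=233/120, b=Δ1−h1·(2M1+M2)/6=13/30
seg 2: a=-5, c=M2/2=63/10, d=(M3−M2)/(6·2)=-149/60, b=Δ2−h2·(2M2+M3)/6=7/3
seg 3: a=5, c=M3/2=-43/5, d=(M4−M3)/(6·1)=43/15, b=Δ3−h3·(2M3+M4)/6=-34/15
t_q=2 → seg 1, τ=1; S=0+13/30·τ+-107/20·τ²+233/120·τ³=-119/40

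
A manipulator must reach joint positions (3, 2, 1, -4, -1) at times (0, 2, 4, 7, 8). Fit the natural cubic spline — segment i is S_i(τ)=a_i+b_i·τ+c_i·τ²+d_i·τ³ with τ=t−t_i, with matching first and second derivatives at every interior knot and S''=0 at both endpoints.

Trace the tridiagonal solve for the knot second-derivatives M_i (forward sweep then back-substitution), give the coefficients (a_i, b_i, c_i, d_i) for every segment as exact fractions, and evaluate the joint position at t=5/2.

  seg 0: a=3 b=-271/402 c=0 d=35/804
  seg 1: a=2 b=-61/402 c=35/134 d=-175/804
  seg 2: a=1 b=-691/402 c=-70/67 d=427/1206
  seg 3: a=-4 b=316/201 c=287/134 d=-287/402
S(5/2) = 4207/2144

Δ: Δ0=-1/2, Δ1=-1/2, Δ2=-5/3, Δ3=3
row 1: diag=8, rhs=0; c'=1/4, d'=0
row 2: denom=10−2·1/4=19/2; d'=(-7−2·0)/(19/2)=-14/19
row 3: denom=8−3·6/19=134/19; d'=(28−3·-14/19)/(134/19)=287/67
back: M3=287/67
back: M2=-14/19−6/19·287/67=-140/67
back: M1=0−1/4·-140/67=35/67
M: M0=0, M1=35/67, M2=-140/67, M3=287/67, M4=0
seg 0: a=3, c=M0/2=0, d=(M1−M0)/(6·2)=35/804, b=Δ0−h0·(2M0+M1)/6=-271/402
seg 1: a=2, c=M1/2=35/134, d=(M2−M1)/(6·2)=-175/804, b=Δ1−h1·(2M1+M2)/6=-61/402
seg 2: a=1, c=M2/2=-70/67, d=(M3−M2)/(6·3)=427/1206, b=Δ2−h2·(2M2+M3)/6=-691/402
seg 3: a=-4, c=M3/2=287/134, d=(M4−M3)/(6·1)=-287/402, b=Δ3−h3·(2M3+M4)/6=316/201
t_q=5/2 → seg 1, τ=1/2; S=2+-61/402·τ+35/134·τ²+-175/804·τ³=4207/2144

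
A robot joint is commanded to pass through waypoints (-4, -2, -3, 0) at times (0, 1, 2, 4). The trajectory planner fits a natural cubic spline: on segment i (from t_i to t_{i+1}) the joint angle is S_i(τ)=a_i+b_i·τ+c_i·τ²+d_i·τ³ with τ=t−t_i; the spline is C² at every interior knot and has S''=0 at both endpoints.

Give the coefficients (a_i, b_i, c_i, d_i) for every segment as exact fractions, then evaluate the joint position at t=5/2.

Δ: Δ0=2, Δ1=-1, Δ2=3/2
row 1: diag=4, rhs=-18; c'=1/4, d'=-9/2
row 2: denom=6−1·1/4=23/4; d'=(15−1·-9/2)/(23/4)=78/23
back: M2=78/23
back: M1=-9/2−1/4·78/23=-123/23
M: M0=0, M1=-123/23, M2=78/23, M3=0
seg 0: a=-4, c=M0/2=0, d=(M1−M0)/(6·1)=-41/46, b=Δ0−h0·(2M0+M1)/6=133/46
seg 1: a=-2, c=M1/2=-123/46, d=(M2−M1)/(6·1)=67/46, b=Δ1−h1·(2M1+M2)/6=5/23
seg 2: a=-3, c=M2/2=39/23, d=(M3−M2)/(6·2)=-13/46, b=Δ2−h2·(2M2+M3)/6=-35/46
t_q=5/2 → seg 2, τ=1/2; S=-3+-35/46·τ+39/23·τ²+-13/46·τ³=-1101/368

  seg 0: a=-4 b=133/46 c=0 d=-41/46
  seg 1: a=-2 b=5/23 c=-123/46 d=67/46
  seg 2: a=-3 b=-35/46 c=39/23 d=-13/46
S(5/2) = -1101/368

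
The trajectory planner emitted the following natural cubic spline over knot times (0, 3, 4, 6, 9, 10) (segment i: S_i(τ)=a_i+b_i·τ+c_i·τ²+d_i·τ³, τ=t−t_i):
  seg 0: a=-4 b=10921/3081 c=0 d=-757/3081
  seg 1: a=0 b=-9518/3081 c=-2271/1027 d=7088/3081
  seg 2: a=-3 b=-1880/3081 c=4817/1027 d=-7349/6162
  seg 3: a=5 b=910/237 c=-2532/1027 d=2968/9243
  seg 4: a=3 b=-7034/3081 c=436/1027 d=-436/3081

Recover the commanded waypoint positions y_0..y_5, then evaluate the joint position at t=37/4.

y_0=-4 y_1=0 y_2=-3 y_3=5 y_4=3 y_5=1
S(37/4) = 40317/16432

y_0 = S_0(0) = a_0 = -4
y_1 = S_1(0) = a_1 = 0
y_2 = S_2(0) = a_2 = -3
y_3 = S_3(0) = a_3 = 5
y_4 = S_4(0) = a_4 = 3
y_5 = S_4(1) = 1
t_q=37/4 is in segment 4 (τ=1/4); S_4(τ)=40317/16432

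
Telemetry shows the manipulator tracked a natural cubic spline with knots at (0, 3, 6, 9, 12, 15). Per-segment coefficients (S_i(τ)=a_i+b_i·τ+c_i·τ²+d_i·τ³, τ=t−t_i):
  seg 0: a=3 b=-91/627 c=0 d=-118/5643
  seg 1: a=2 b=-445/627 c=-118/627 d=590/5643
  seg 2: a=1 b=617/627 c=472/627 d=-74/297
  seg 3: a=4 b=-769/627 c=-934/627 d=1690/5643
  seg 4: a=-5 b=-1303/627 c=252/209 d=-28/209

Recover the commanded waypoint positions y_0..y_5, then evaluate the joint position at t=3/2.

y_0=3 y_1=2 y_2=1 y_3=4 y_4=-5 y_5=-4
S(3/2) = 2267/836

y_0 = S_0(0) = a_0 = 3
y_1 = S_1(0) = a_1 = 2
y_2 = S_2(0) = a_2 = 1
y_3 = S_3(0) = a_3 = 4
y_4 = S_4(0) = a_4 = -5
y_5 = S_4(3) = -4
t_q=3/2 is in segment 0 (τ=3/2); S_0(τ)=2267/836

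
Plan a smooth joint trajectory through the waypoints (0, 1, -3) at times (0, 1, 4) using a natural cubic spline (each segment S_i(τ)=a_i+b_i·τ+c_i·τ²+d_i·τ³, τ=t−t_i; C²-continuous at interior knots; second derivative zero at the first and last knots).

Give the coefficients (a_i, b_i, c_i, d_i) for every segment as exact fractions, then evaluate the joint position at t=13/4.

Δ: Δ0=1, Δ1=-4/3
row 1: diag=8, rhs=-14; c'=3/8, d'=-7/4
back: M1=-7/4
M: M0=0, M1=-7/4, M2=0
seg 0: a=0, c=M0/2=0, d=(M1−M0)/(6·1)=-7/24, b=Δ0−h0·(2M0+M1)/6=31/24
seg 1: a=1, c=M1/2=-7/8, d=(M2−M1)/(6·3)=7/72, b=Δ1−h1·(2M1+M2)/6=5/12
t_q=13/4 → seg 1, τ=9/4; S=1+5/12·τ+-7/8·τ²+7/72·τ³=-709/512

  seg 0: a=0 b=31/24 c=0 d=-7/24
  seg 1: a=1 b=5/12 c=-7/8 d=7/72
S(13/4) = -709/512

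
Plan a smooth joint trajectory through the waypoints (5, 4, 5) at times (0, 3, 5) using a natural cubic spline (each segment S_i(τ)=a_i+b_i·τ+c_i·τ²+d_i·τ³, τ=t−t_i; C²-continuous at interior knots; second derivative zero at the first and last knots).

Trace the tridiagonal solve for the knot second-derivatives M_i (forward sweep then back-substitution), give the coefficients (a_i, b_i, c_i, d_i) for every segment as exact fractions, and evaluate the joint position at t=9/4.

  seg 0: a=5 b=-7/12 c=0 d=1/36
  seg 1: a=4 b=1/6 c=1/4 d=-1/24
S(9/4) = 1025/256

Δ: Δ0=-1/3, Δ1=1/2
row 1: diag=10, rhs=5; c'=1/5, d'=1/2
back: M1=1/2
M: M0=0, M1=1/2, M2=0
seg 0: a=5, c=M0/2=0, d=(M1−M0)/(6·3)=1/36, b=Δ0−h0·(2M0+M1)/6=-7/12
seg 1: a=4, c=M1/2=1/4, d=(M2−M1)/(6·2)=-1/24, b=Δ1−h1·(2M1+M2)/6=1/6
t_q=9/4 → seg 0, τ=9/4; S=5+-7/12·τ+0·τ²+1/36·τ³=1025/256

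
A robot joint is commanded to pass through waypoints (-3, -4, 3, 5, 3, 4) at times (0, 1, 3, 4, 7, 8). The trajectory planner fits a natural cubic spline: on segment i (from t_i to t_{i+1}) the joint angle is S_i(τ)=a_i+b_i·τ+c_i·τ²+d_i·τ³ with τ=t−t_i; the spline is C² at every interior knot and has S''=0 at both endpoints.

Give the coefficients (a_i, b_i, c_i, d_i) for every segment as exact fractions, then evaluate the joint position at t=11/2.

Δ: Δ0=-1, Δ1=7/2, Δ2=2, Δ3=-2/3, Δ4=1
row 1: diag=6, rhs=27; c'=1/3, d'=9/2
row 2: denom=6−2·1/3=16/3; d'=(-9−2·9/2)/(16/3)=-27/8
row 3: denom=8−1·3/16=125/16; d'=(-16−1·-27/8)/(125/16)=-202/125
row 4: denom=8−3·48/125=856/125; d'=(10−3·-202/125)/(856/125)=232/107
back: M4=232/107
back: M3=-202/125−48/125·232/107=-262/107
back: M2=-27/8−3/16·-262/107=-312/107
back: M1=9/2−1/3·-312/107=1171/214
M: M0=0, M1=1171/214, M2=-312/107, M3=-262/107, M4=232/107, M5=0
seg 0: a=-3, c=M0/2=0, d=(M1−M0)/(6·1)=1171/1284, b=Δ0−h0·(2M0+M1)/6=-2455/1284
seg 1: a=-4, c=M1/2=1171/428, d=(M2−M1)/(6·2)=-1795/2568, b=Δ1−h1·(2M1+M2)/6=529/642
seg 2: a=3, c=M2/2=-156/107, d=(M3−M2)/(6·1)=25/321, b=Δ2−h2·(2M2+M3)/6=1085/321
seg 3: a=5, c=M3/2=-131/107, d=(M4−M3)/(6·3)=247/963, b=Δ3−h3·(2M3+M4)/6=224/321
seg 4: a=3, c=M4/2=116/107, d=(M5−M4)/(6·1)=-116/321, b=Δ4−h4·(2M4+M5)/6=89/321
t_q=11/2 → seg 3, τ=3/2; S=5+224/321·τ+-131/107·τ²+247/963·τ³=3559/856

  seg 0: a=-3 b=-2455/1284 c=0 d=1171/1284
  seg 1: a=-4 b=529/642 c=1171/428 d=-1795/2568
  seg 2: a=3 b=1085/321 c=-156/107 d=25/321
  seg 3: a=5 b=224/321 c=-131/107 d=247/963
  seg 4: a=3 b=89/321 c=116/107 d=-116/321
S(11/2) = 3559/856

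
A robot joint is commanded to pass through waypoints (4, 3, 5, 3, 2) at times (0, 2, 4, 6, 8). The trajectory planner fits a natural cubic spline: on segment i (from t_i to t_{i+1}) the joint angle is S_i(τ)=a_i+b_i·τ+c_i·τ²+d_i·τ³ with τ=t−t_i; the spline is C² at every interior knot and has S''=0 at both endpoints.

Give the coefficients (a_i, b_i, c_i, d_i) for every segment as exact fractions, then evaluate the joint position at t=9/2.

Δ: Δ0=-1/2, Δ1=1, Δ2=-1, Δ3=-1/2
row 1: diag=8, rhs=9; c'=1/4, d'=9/8
row 2: denom=8−2·1/4=15/2; d'=(-12−2·9/8)/(15/2)=-19/10
row 3: denom=8−2·4/15=112/15; d'=(3−2·-19/10)/(112/15)=51/56
back: M3=51/56
back: M2=-19/10−4/15·51/56=-15/7
back: M1=9/8−1/4·-15/7=93/56
M: M0=0, M1=93/56, M2=-15/7, M3=51/56, M4=0
seg 0: a=4, c=M0/2=0, d=(M1−M0)/(6·2)=31/224, b=Δ0−h0·(2M0+M1)/6=-59/56
seg 1: a=3, c=M1/2=93/112, d=(M2−M1)/(6·2)=-71/224, b=Δ1−h1·(2M1+M2)/6=17/28
seg 2: a=5, c=M2/2=-15/14, d=(M3−M2)/(6·2)=57/224, b=Δ2−h2·(2M2+M3)/6=1/8
seg 3: a=3, c=M3/2=51/112, d=(M4−M3)/(6·2)=-17/224, b=Δ3−h3·(2M3+M4)/6=-31/28
t_q=9/2 → seg 2, τ=1/2; S=5+1/8·τ+-15/14·τ²+57/224·τ³=8649/1792

  seg 0: a=4 b=-59/56 c=0 d=31/224
  seg 1: a=3 b=17/28 c=93/112 d=-71/224
  seg 2: a=5 b=1/8 c=-15/14 d=57/224
  seg 3: a=3 b=-31/28 c=51/112 d=-17/224
S(9/2) = 8649/1792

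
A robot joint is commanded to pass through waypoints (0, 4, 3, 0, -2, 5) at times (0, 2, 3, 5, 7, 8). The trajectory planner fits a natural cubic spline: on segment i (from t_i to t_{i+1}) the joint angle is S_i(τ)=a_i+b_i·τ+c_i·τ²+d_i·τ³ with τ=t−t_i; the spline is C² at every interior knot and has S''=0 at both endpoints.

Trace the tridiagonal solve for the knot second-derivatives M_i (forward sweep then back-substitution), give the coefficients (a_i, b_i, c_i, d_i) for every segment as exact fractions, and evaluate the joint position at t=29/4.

Δ: Δ0=2, Δ1=-1, Δ2=-3/2, Δ3=-1, Δ4=7
row 1: diag=6, rhs=-18; c'=1/6, d'=-3
row 2: denom=6−1·1/6=35/6; d'=(-3−1·-3)/(35/6)=0
row 3: denom=8−2·12/35=256/35; d'=(3−2·0)/(256/35)=105/256
row 4: denom=6−2·35/128=349/64; d'=(48−2·105/256)/(349/64)=6039/698
back: M4=6039/698
back: M3=105/256−35/128·6039/698=-1365/698
back: M2=0−12/35·-1365/698=234/349
back: M1=-3−1/6·234/349=-1086/349
M: M0=0, M1=-1086/349, M2=234/349, M3=-1365/698, M4=6039/698, M5=0
seg 0: a=0, c=M0/2=0, d=(M1−M0)/(6·2)=-181/698, b=Δ0−h0·(2M0+M1)/6=1060/349
seg 1: a=4, c=M1/2=-543/349, d=(M2−M1)/(6·1)=220/349, b=Δ1−h1·(2M1+M2)/6=-26/349
seg 2: a=3, c=M2/2=117/349, d=(M3−M2)/(6·2)=-611/2792, b=Δ2−h2·(2M2+M3)/6=-452/349
seg 3: a=0, c=M3/2=-1365/1396, d=(M4−M3)/(6·2)=617/698, b=Δ3−h3·(2M3+M4)/6=-1801/698
seg 4: a=-2, c=M4/2=6039/1396, d=(M5−M4)/(6·1)=-2013/1396, b=Δ4−h4·(2M4+M5)/6=2873/698
t_q=29/4 → seg 4, τ=1/4; S=-2+2873/698·τ+6039/1396·τ²+-2013/1396·τ³=-64609/89344

  seg 0: a=0 b=1060/349 c=0 d=-181/698
  seg 1: a=4 b=-26/349 c=-543/349 d=220/349
  seg 2: a=3 b=-452/349 c=117/349 d=-611/2792
  seg 3: a=0 b=-1801/698 c=-1365/1396 d=617/698
  seg 4: a=-2 b=2873/698 c=6039/1396 d=-2013/1396
S(29/4) = -64609/89344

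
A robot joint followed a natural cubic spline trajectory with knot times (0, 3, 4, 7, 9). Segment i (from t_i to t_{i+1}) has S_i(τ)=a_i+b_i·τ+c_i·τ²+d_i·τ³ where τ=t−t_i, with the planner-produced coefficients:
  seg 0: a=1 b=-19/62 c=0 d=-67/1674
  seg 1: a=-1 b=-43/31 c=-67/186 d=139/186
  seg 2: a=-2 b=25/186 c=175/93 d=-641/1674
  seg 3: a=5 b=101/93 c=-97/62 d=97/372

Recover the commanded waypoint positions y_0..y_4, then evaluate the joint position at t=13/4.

y_0=1 y_1=-1 y_2=-2 y_3=5 y_4=3
S(13/4) = -5387/3968

y_0 = S_0(0) = a_0 = 1
y_1 = S_1(0) = a_1 = -1
y_2 = S_2(0) = a_2 = -2
y_3 = S_3(0) = a_3 = 5
y_4 = S_3(2) = 3
t_q=13/4 is in segment 1 (τ=1/4); S_1(τ)=-5387/3968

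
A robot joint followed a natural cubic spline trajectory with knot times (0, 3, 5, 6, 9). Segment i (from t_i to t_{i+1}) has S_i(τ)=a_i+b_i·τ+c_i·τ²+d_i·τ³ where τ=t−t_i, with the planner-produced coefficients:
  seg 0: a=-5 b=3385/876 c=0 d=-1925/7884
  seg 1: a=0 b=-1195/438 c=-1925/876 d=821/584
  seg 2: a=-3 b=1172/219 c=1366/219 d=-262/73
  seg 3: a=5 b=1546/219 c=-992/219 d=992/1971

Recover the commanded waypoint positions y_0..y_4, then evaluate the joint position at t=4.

y_0 = S_0(0) = a_0 = -5
y_1 = S_1(0) = a_1 = 0
y_2 = S_2(0) = a_2 = -3
y_3 = S_3(0) = a_3 = 5
y_4 = S_3(3) = -1
t_q=4 is in segment 1 (τ=1); S_1(τ)=-6167/1752

y_0=-5 y_1=0 y_2=-3 y_3=5 y_4=-1
S(4) = -6167/1752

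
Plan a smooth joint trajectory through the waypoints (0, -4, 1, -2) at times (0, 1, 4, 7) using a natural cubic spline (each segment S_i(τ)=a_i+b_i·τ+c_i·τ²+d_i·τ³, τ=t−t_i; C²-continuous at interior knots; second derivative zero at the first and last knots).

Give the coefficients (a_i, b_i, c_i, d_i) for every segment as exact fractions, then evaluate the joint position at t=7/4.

  seg 0: a=0 b=-424/87 c=0 d=76/87
  seg 1: a=-4 b=-196/87 c=76/29 d=-343/783
  seg 2: a=1 b=143/87 c=-115/87 d=115/783
S(7/4) = -8167/1856

Δ: Δ0=-4, Δ1=5/3, Δ2=-1
row 1: diag=8, rhs=34; c'=3/8, d'=17/4
row 2: denom=12−3·3/8=87/8; d'=(-16−3·17/4)/(87/8)=-230/87
back: M2=-230/87
back: M1=17/4−3/8·-230/87=152/29
M: M0=0, M1=152/29, M2=-230/87, M3=0
seg 0: a=0, c=M0/2=0, d=(M1−M0)/(6·1)=76/87, b=Δ0−h0·(2M0+M1)/6=-424/87
seg 1: a=-4, c=M1/2=76/29, d=(M2−M1)/(6·3)=-343/783, b=Δ1−h1·(2M1+M2)/6=-196/87
seg 2: a=1, c=M2/2=-115/87, d=(M3−M2)/(6·3)=115/783, b=Δ2−h2·(2M2+M3)/6=143/87
t_q=7/4 → seg 1, τ=3/4; S=-4+-196/87·τ+76/29·τ²+-343/783·τ³=-8167/1856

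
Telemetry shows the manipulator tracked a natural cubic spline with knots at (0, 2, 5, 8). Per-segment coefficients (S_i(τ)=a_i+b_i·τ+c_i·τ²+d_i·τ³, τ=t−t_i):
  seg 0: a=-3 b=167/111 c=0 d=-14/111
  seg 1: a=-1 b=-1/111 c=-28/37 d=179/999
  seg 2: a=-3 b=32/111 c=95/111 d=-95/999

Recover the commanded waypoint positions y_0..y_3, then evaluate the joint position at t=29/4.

y_0 = S_0(0) = a_0 = -3
y_1 = S_1(0) = a_1 = -1
y_2 = S_2(0) = a_2 = -3
y_3 = S_2(3) = 3
t_q=29/4 is in segment 2 (τ=9/4); S_2(τ)=2127/2368

y_0=-3 y_1=-1 y_2=-3 y_3=3
S(29/4) = 2127/2368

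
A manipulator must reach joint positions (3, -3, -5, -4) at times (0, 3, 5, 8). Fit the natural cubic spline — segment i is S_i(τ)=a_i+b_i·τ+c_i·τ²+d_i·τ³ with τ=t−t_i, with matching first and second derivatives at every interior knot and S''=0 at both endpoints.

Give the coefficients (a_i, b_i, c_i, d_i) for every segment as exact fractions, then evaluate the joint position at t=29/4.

Δ: Δ0=-2, Δ1=-1, Δ2=1/3
row 1: diag=10, rhs=6; c'=1/5, d'=3/5
row 2: denom=10−2·1/5=48/5; d'=(8−2·3/5)/(48/5)=17/24
back: M2=17/24
back: M1=3/5−1/5·17/24=11/24
M: M0=0, M1=11/24, M2=17/24, M3=0
seg 0: a=3, c=M0/2=0, d=(M1−M0)/(6·3)=11/432, b=Δ0−h0·(2M0+M1)/6=-107/48
seg 1: a=-3, c=M1/2=11/48, d=(M2−M1)/(6·2)=1/48, b=Δ1−h1·(2M1+M2)/6=-37/24
seg 2: a=-5, c=M2/2=17/48, d=(M3−M2)/(6·3)=-17/432, b=Δ2−h2·(2M2+M3)/6=-3/8
t_q=29/4 → seg 2, τ=9/4; S=-5+-3/8·τ+17/48·τ²+-17/432·τ³=-4607/1024

  seg 0: a=3 b=-107/48 c=0 d=11/432
  seg 1: a=-3 b=-37/24 c=11/48 d=1/48
  seg 2: a=-5 b=-3/8 c=17/48 d=-17/432
S(29/4) = -4607/1024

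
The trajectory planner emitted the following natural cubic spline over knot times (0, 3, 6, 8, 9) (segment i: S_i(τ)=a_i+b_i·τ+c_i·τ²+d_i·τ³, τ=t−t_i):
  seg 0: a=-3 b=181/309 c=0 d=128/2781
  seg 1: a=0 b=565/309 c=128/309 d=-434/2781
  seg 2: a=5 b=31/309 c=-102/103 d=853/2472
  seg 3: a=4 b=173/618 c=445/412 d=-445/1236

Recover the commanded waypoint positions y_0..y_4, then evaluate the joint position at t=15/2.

y_0 = S_0(0) = a_0 = -3
y_1 = S_1(0) = a_1 = 0
y_2 = S_2(0) = a_2 = 5
y_3 = S_3(0) = a_3 = 4
y_4 = S_3(1) = 5
t_q=15/2 is in segment 2 (τ=3/2); S_2(τ)=26941/6592

y_0=-3 y_1=0 y_2=5 y_3=4 y_4=5
S(15/2) = 26941/6592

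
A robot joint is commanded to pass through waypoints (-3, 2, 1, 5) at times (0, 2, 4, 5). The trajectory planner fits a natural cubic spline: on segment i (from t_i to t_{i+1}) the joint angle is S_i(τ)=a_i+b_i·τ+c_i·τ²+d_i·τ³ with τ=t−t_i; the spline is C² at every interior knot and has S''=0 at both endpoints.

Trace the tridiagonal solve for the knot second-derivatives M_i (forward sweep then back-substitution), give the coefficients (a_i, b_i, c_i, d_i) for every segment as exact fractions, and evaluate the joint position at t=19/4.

  seg 0: a=-3 b=41/11 c=0 d=-27/88
  seg 1: a=2 b=1/22 c=-81/44 d=69/88
  seg 2: a=1 b=23/11 c=63/22 d=-21/22
S(19/4) = 5317/1408

Δ: Δ0=5/2, Δ1=-1/2, Δ2=4
row 1: diag=8, rhs=-18; c'=1/4, d'=-9/4
row 2: denom=6−2·1/4=11/2; d'=(27−2·-9/4)/(11/2)=63/11
back: M2=63/11
back: M1=-9/4−1/4·63/11=-81/22
M: M0=0, M1=-81/22, M2=63/11, M3=0
seg 0: a=-3, c=M0/2=0, d=(M1−M0)/(6·2)=-27/88, b=Δ0−h0·(2M0+M1)/6=41/11
seg 1: a=2, c=M1/2=-81/44, d=(M2−M1)/(6·2)=69/88, b=Δ1−h1·(2M1+M2)/6=1/22
seg 2: a=1, c=M2/2=63/22, d=(M3−M2)/(6·1)=-21/22, b=Δ2−h2·(2M2+M3)/6=23/11
t_q=19/4 → seg 2, τ=3/4; S=1+23/11·τ+63/22·τ²+-21/22·τ³=5317/1408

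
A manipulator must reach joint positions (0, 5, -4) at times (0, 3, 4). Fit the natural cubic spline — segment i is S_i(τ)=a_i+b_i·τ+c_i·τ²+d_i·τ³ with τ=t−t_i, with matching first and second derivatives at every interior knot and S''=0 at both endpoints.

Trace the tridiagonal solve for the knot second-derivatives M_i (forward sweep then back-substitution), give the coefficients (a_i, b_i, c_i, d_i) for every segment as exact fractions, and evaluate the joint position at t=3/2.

Δ: Δ0=5/3, Δ1=-9
row 1: diag=8, rhs=-64; c'=1/8, d'=-8
back: M1=-8
M: M0=0, M1=-8, M2=0
seg 0: a=0, c=M0/2=0, d=(M1−M0)/(6·3)=-4/9, b=Δ0−h0·(2M0+M1)/6=17/3
seg 1: a=5, c=M1/2=-4, d=(M2−M1)/(6·1)=4/3, b=Δ1−h1·(2M1+M2)/6=-19/3
t_q=3/2 → seg 0, τ=3/2; S=0+17/3·τ+0·τ²+-4/9·τ³=7

  seg 0: a=0 b=17/3 c=0 d=-4/9
  seg 1: a=5 b=-19/3 c=-4 d=4/3
S(3/2) = 7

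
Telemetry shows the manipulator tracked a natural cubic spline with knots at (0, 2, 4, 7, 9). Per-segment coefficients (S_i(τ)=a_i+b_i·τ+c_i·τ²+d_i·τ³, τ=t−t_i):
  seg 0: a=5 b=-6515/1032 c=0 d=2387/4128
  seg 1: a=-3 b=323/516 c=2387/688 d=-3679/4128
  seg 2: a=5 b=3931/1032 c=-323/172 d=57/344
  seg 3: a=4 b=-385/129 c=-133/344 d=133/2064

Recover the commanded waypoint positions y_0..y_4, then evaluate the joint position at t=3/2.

y_0 = S_0(0) = a_0 = 5
y_1 = S_1(0) = a_1 = -3
y_2 = S_2(0) = a_2 = 5
y_3 = S_3(0) = a_3 = 4
y_4 = S_3(2) = -3
t_q=3/2 is in segment 0 (τ=3/2); S_0(τ)=-27717/11008

y_0=5 y_1=-3 y_2=5 y_3=4 y_4=-3
S(3/2) = -27717/11008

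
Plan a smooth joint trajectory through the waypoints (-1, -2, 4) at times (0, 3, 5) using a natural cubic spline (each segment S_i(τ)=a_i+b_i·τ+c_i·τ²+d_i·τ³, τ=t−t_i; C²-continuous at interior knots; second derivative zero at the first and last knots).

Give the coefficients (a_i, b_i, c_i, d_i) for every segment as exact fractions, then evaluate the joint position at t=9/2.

Δ: Δ0=-1/3, Δ1=3
row 1: diag=10, rhs=20; c'=1/5, d'=2
back: M1=2
M: M0=0, M1=2, M2=0
seg 0: a=-1, c=M0/2=0, d=(M1−M0)/(6·3)=1/9, b=Δ0−h0·(2M0+M1)/6=-4/3
seg 1: a=-2, c=M1/2=1, d=(M2−M1)/(6·2)=-1/6, b=Δ1−h1·(2M1+M2)/6=5/3
t_q=9/2 → seg 1, τ=3/2; S=-2+5/3·τ+1·τ²+-1/6·τ³=35/16

  seg 0: a=-1 b=-4/3 c=0 d=1/9
  seg 1: a=-2 b=5/3 c=1 d=-1/6
S(9/2) = 35/16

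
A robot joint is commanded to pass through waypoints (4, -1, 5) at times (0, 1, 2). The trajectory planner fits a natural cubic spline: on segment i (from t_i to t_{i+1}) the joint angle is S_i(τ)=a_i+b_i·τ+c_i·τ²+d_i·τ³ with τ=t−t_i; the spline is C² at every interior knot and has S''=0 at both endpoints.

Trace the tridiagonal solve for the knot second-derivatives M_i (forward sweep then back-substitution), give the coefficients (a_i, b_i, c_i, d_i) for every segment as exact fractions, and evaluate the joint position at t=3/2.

  seg 0: a=4 b=-31/4 c=0 d=11/4
  seg 1: a=-1 b=1/2 c=33/4 d=-11/4
S(3/2) = 31/32

Δ: Δ0=-5, Δ1=6
row 1: diag=4, rhs=66; c'=1/4, d'=33/2
back: M1=33/2
M: M0=0, M1=33/2, M2=0
seg 0: a=4, c=M0/2=0, d=(M1−M0)/(6·1)=11/4, b=Δ0−h0·(2M0+M1)/6=-31/4
seg 1: a=-1, c=M1/2=33/4, d=(M2−M1)/(6·1)=-11/4, b=Δ1−h1·(2M1+M2)/6=1/2
t_q=3/2 → seg 1, τ=1/2; S=-1+1/2·τ+33/4·τ²+-11/4·τ³=31/32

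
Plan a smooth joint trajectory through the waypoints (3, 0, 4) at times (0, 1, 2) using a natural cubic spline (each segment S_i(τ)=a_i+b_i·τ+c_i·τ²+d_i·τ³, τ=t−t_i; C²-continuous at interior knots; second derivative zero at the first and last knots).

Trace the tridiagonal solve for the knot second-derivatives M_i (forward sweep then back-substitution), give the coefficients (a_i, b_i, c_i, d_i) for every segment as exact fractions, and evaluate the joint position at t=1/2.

Δ: Δ0=-3, Δ1=4
row 1: diag=4, rhs=42; c'=1/4, d'=21/2
back: M1=21/2
M: M0=0, M1=21/2, M2=0
seg 0: a=3, c=M0/2=0, d=(M1−M0)/(6·1)=7/4, b=Δ0−h0·(2M0+M1)/6=-19/4
seg 1: a=0, c=M1/2=21/4, d=(M2−M1)/(6·1)=-7/4, b=Δ1−h1·(2M1+M2)/6=1/2
t_q=1/2 → seg 0, τ=1/2; S=3+-19/4·τ+0·τ²+7/4·τ³=27/32

  seg 0: a=3 b=-19/4 c=0 d=7/4
  seg 1: a=0 b=1/2 c=21/4 d=-7/4
S(1/2) = 27/32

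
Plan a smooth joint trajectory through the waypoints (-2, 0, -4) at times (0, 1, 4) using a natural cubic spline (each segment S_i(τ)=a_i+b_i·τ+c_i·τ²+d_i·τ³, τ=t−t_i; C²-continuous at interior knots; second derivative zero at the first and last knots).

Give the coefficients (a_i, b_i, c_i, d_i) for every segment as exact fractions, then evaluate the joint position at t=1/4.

Δ: Δ0=2, Δ1=-4/3
row 1: diag=8, rhs=-20; c'=3/8, d'=-5/2
back: M1=-5/2
M: M0=0, M1=-5/2, M2=0
seg 0: a=-2, c=M0/2=0, d=(M1−M0)/(6·1)=-5/12, b=Δ0−h0·(2M0+M1)/6=29/12
seg 1: a=0, c=M1/2=-5/4, d=(M2−M1)/(6·3)=5/36, b=Δ1−h1·(2M1+M2)/6=7/6
t_q=1/4 → seg 0, τ=1/4; S=-2+29/12·τ+0·τ²+-5/12·τ³=-359/256

  seg 0: a=-2 b=29/12 c=0 d=-5/12
  seg 1: a=0 b=7/6 c=-5/4 d=5/36
S(1/4) = -359/256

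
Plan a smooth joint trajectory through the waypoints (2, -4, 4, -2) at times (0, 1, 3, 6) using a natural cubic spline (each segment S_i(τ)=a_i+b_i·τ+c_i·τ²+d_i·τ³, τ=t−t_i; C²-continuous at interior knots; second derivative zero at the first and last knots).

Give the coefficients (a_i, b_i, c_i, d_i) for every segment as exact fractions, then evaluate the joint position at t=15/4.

  seg 0: a=2 b=-8 c=0 d=2
  seg 1: a=-4 b=-2 c=6 d=-3/2
  seg 2: a=4 b=4 c=-3 d=1/3
S(15/4) = 349/64

Δ: Δ0=-6, Δ1=4, Δ2=-2
row 1: diag=6, rhs=60; c'=1/3, d'=10
row 2: denom=10−2·1/3=28/3; d'=(-36−2·10)/(28/3)=-6
back: M2=-6
back: M1=10−1/3·-6=12
M: M0=0, M1=12, M2=-6, M3=0
seg 0: a=2, c=M0/2=0, d=(M1−M0)/(6·1)=2, b=Δ0−h0·(2M0+M1)/6=-8
seg 1: a=-4, c=M1/2=6, d=(M2−M1)/(6·2)=-3/2, b=Δ1−h1·(2M1+M2)/6=-2
seg 2: a=4, c=M2/2=-3, d=(M3−M2)/(6·3)=1/3, b=Δ2−h2·(2M2+M3)/6=4
t_q=15/4 → seg 2, τ=3/4; S=4+4·τ+-3·τ²+1/3·τ³=349/64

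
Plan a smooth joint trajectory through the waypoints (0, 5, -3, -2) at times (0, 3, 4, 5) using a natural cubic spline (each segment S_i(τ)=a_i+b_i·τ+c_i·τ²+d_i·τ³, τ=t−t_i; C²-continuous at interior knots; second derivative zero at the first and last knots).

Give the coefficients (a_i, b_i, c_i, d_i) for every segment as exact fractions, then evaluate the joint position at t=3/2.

Δ: Δ0=5/3, Δ1=-8, Δ2=1
row 1: diag=8, rhs=-58; c'=1/8, d'=-29/4
row 2: denom=4−1·1/8=31/8; d'=(54−1·-29/4)/(31/8)=490/31
back: M2=490/31
back: M1=-29/4−1/8·490/31=-286/31
M: M0=0, M1=-286/31, M2=490/31, M3=0
seg 0: a=0, c=M0/2=0, d=(M1−M0)/(6·3)=-143/279, b=Δ0−h0·(2M0+M1)/6=584/93
seg 1: a=5, c=M1/2=-143/31, d=(M2−M1)/(6·1)=388/93, b=Δ1−h1·(2M1+M2)/6=-703/93
seg 2: a=-3, c=M2/2=245/31, d=(M3−M2)/(6·1)=-245/93, b=Δ2−h2·(2M2+M3)/6=-397/93
t_q=3/2 → seg 0, τ=3/2; S=0+584/93·τ+0·τ²+-143/279·τ³=1907/248

  seg 0: a=0 b=584/93 c=0 d=-143/279
  seg 1: a=5 b=-703/93 c=-143/31 d=388/93
  seg 2: a=-3 b=-397/93 c=245/31 d=-245/93
S(3/2) = 1907/248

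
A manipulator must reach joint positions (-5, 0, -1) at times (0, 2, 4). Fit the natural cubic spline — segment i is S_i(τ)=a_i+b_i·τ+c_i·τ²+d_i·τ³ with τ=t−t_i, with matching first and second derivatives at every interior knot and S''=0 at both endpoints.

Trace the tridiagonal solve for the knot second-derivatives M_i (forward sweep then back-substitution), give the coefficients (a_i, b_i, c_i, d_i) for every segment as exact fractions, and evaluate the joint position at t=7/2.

  seg 0: a=-5 b=13/4 c=0 d=-3/16
  seg 1: a=0 b=1 c=-9/8 d=3/16
S(7/2) = -51/128

Δ: Δ0=5/2, Δ1=-1/2
row 1: diag=8, rhs=-18; c'=1/4, d'=-9/4
back: M1=-9/4
M: M0=0, M1=-9/4, M2=0
seg 0: a=-5, c=M0/2=0, d=(M1−M0)/(6·2)=-3/16, b=Δ0−h0·(2M0+M1)/6=13/4
seg 1: a=0, c=M1/2=-9/8, d=(M2−M1)/(6·2)=3/16, b=Δ1−h1·(2M1+M2)/6=1
t_q=7/2 → seg 1, τ=3/2; S=0+1·τ+-9/8·τ²+3/16·τ³=-51/128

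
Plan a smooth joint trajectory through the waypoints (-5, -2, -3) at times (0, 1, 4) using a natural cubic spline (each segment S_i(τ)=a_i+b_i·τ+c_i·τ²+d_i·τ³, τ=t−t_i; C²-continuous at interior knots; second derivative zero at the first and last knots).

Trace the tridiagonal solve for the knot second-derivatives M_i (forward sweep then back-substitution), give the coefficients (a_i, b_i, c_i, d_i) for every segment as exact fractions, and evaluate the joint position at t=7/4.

  seg 0: a=-5 b=41/12 c=0 d=-5/12
  seg 1: a=-2 b=13/6 c=-5/4 d=5/36
S(7/4) = -261/256

Δ: Δ0=3, Δ1=-1/3
row 1: diag=8, rhs=-20; c'=3/8, d'=-5/2
back: M1=-5/2
M: M0=0, M1=-5/2, M2=0
seg 0: a=-5, c=M0/2=0, d=(M1−M0)/(6·1)=-5/12, b=Δ0−h0·(2M0+M1)/6=41/12
seg 1: a=-2, c=M1/2=-5/4, d=(M2−M1)/(6·3)=5/36, b=Δ1−h1·(2M1+M2)/6=13/6
t_q=7/4 → seg 1, τ=3/4; S=-2+13/6·τ+-5/4·τ²+5/36·τ³=-261/256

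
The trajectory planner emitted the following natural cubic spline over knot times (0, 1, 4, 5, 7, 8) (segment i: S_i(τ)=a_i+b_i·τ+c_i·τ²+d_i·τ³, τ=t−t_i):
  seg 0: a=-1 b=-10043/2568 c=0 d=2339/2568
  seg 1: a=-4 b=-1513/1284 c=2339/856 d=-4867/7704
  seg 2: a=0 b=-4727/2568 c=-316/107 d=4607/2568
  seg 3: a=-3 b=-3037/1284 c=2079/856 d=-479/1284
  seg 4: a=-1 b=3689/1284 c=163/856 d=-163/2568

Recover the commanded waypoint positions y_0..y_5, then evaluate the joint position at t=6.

y_0=-1 y_1=-4 y_2=0 y_3=-3 y_4=-1 y_5=2
S(6) = -2833/856

y_0 = S_0(0) = a_0 = -1
y_1 = S_1(0) = a_1 = -4
y_2 = S_2(0) = a_2 = 0
y_3 = S_3(0) = a_3 = -3
y_4 = S_4(0) = a_4 = -1
y_5 = S_4(1) = 2
t_q=6 is in segment 3 (τ=1); S_3(τ)=-2833/856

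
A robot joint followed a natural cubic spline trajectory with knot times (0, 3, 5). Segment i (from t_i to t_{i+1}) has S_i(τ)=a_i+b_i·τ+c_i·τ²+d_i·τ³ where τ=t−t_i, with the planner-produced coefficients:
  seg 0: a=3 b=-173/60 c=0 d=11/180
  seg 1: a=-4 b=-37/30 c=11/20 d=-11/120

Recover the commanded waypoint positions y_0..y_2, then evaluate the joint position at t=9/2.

y_0 = S_0(0) = a_0 = 3
y_1 = S_1(0) = a_1 = -4
y_2 = S_1(2) = -5
t_q=9/2 is in segment 1 (τ=3/2); S_1(τ)=-315/64

y_0=3 y_1=-4 y_2=-5
S(9/2) = -315/64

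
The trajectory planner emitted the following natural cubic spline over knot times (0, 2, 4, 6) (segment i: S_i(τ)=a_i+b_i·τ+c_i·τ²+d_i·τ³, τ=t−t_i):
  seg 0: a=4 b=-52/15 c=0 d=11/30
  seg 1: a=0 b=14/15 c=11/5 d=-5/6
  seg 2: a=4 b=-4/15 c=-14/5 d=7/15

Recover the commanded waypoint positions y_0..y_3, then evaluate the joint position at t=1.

y_0 = S_0(0) = a_0 = 4
y_1 = S_1(0) = a_1 = 0
y_2 = S_2(0) = a_2 = 4
y_3 = S_2(2) = -4
t_q=1 is in segment 0 (τ=1); S_0(τ)=9/10

y_0=4 y_1=0 y_2=4 y_3=-4
S(1) = 9/10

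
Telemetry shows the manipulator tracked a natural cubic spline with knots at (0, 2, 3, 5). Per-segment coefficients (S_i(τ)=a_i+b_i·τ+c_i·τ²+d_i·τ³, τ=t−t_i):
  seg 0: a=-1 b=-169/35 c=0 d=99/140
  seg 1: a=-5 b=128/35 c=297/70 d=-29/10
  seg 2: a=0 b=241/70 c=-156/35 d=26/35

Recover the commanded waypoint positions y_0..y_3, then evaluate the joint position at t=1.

y_0=-1 y_1=-5 y_2=0 y_3=-5
S(1) = -717/140

y_0 = S_0(0) = a_0 = -1
y_1 = S_1(0) = a_1 = -5
y_2 = S_2(0) = a_2 = 0
y_3 = S_2(2) = -5
t_q=1 is in segment 0 (τ=1); S_0(τ)=-717/140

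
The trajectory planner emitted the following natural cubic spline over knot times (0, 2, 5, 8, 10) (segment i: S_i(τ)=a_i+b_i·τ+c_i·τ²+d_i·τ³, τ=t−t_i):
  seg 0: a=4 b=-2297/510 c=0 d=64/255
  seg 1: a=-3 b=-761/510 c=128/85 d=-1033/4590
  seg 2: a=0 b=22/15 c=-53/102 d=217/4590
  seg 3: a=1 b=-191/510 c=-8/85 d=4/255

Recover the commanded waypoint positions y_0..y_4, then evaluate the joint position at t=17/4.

y_0 = S_0(0) = a_0 = 4
y_1 = S_1(0) = a_1 = -3
y_2 = S_2(0) = a_2 = 0
y_3 = S_3(0) = a_3 = 1
y_4 = S_3(2) = 0
t_q=17/4 is in segment 1 (τ=9/4); S_1(τ)=-2823/2176

y_0=4 y_1=-3 y_2=0 y_3=1 y_4=0
S(17/4) = -2823/2176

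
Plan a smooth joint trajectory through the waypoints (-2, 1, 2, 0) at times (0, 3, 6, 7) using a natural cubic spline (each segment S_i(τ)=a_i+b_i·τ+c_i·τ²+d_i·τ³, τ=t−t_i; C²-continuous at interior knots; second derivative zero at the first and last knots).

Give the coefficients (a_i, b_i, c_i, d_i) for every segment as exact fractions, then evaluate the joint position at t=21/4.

  seg 0: a=-2 b=82/87 c=0 d=5/783
  seg 1: a=1 b=97/87 c=5/87 d=-83/783
  seg 2: a=2 b=-122/87 c=-26/29 d=26/87
S(21/4) = 4811/1856

Δ: Δ0=1, Δ1=1/3, Δ2=-2
row 1: diag=12, rhs=-4; c'=1/4, d'=-1/3
row 2: denom=8−3·1/4=29/4; d'=(-14−3·-1/3)/(29/4)=-52/29
back: M2=-52/29
back: M1=-1/3−1/4·-52/29=10/87
M: M0=0, M1=10/87, M2=-52/29, M3=0
seg 0: a=-2, c=M0/2=0, d=(M1−M0)/(6·3)=5/783, b=Δ0−h0·(2M0+M1)/6=82/87
seg 1: a=1, c=M1/2=5/87, d=(M2−M1)/(6·3)=-83/783, b=Δ1−h1·(2M1+M2)/6=97/87
seg 2: a=2, c=M2/2=-26/29, d=(M3−M2)/(6·1)=26/87, b=Δ2−h2·(2M2+M3)/6=-122/87
t_q=21/4 → seg 1, τ=9/4; S=1+97/87·τ+5/87·τ²+-83/783·τ³=4811/1856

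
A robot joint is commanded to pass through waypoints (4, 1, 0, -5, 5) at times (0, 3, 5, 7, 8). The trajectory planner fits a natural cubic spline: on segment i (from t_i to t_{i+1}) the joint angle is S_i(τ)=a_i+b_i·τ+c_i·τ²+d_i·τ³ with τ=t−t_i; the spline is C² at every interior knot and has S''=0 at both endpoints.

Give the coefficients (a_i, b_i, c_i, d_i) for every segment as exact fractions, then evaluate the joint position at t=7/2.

Δ: Δ0=-1, Δ1=-1/2, Δ2=-5/2, Δ3=10
row 1: diag=10, rhs=3; c'=1/5, d'=3/10
row 2: denom=8−2·1/5=38/5; d'=(-12−2·3/10)/(38/5)=-63/38
row 3: denom=6−2·5/19=104/19; d'=(75−2·-63/38)/(104/19)=186/13
back: M3=186/13
back: M2=-63/38−5/19·186/13=-141/26
back: M1=3/10−1/5·-141/26=18/13
M: M0=0, M1=18/13, M2=-141/26, M3=186/13, M4=0
seg 0: a=4, c=M0/2=0, d=(M1−M0)/(6·3)=1/13, b=Δ0−h0·(2M0+M1)/6=-22/13
seg 1: a=1, c=M1/2=9/13, d=(M2−M1)/(6·2)=-59/104, b=Δ1−h1·(2M1+M2)/6=5/13
seg 2: a=0, c=M2/2=-141/52, d=(M3−M2)/(6·2)=171/104, b=Δ2−h2·(2M2+M3)/6=-95/26
seg 3: a=-5, c=M3/2=93/13, d=(M4−M3)/(6·1)=-31/13, b=Δ3−h3·(2M3+M4)/6=68/13
t_q=7/2 → seg 1, τ=1/2; S=1+5/13·τ+9/13·τ²+-59/104·τ³=1077/832

  seg 0: a=4 b=-22/13 c=0 d=1/13
  seg 1: a=1 b=5/13 c=9/13 d=-59/104
  seg 2: a=0 b=-95/26 c=-141/52 d=171/104
  seg 3: a=-5 b=68/13 c=93/13 d=-31/13
S(7/2) = 1077/832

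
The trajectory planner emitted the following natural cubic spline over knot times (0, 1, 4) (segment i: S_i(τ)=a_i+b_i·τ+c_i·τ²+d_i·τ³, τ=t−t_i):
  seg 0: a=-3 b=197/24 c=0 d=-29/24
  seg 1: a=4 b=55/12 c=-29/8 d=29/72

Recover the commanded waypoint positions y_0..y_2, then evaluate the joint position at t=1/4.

y_0=-3 y_1=4 y_2=-4
S(1/4) = -495/512

y_0 = S_0(0) = a_0 = -3
y_1 = S_1(0) = a_1 = 4
y_2 = S_1(3) = -4
t_q=1/4 is in segment 0 (τ=1/4); S_0(τ)=-495/512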